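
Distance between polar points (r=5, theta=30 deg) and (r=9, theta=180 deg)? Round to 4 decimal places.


d = sqrt(r1^2 + r2^2 - 2*r1*r2*cos(t2-t1))
d = sqrt(5^2 + 9^2 - 2*5*9*cos(180-30)) = 13.5625

13.5625


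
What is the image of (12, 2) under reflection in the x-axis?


Reflection across x-axis: (x, y) -> (x, -y)
(12, 2) -> (12, -2)

(12, -2)


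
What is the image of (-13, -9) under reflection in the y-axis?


Reflection across y-axis: (x, y) -> (-x, y)
(-13, -9) -> (13, -9)

(13, -9)


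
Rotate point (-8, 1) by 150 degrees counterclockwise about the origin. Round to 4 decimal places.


x' = -8*cos(150) - 1*sin(150) = 6.4282
y' = -8*sin(150) + 1*cos(150) = -4.866

(6.4282, -4.866)


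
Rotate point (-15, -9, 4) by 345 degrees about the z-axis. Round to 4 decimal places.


x' = -15*cos(345) - -9*sin(345) = -16.8183
y' = -15*sin(345) + -9*cos(345) = -4.811
z' = 4

(-16.8183, -4.811, 4)


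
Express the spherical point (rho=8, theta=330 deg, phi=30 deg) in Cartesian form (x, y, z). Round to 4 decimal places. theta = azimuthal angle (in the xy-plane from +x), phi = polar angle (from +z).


x = 8 * sin(30) * cos(330) = 3.4641
y = 8 * sin(30) * sin(330) = -2
z = 8 * cos(30) = 6.9282

(3.4641, -2, 6.9282)


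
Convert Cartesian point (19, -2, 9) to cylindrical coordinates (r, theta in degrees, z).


r = sqrt(19^2 + (-2)^2) = 19.105
theta = atan2(-2, 19) = 353.991 deg
z = 9

r = 19.105, theta = 353.991 deg, z = 9


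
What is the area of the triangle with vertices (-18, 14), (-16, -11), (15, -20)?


Area = |x1(y2-y3) + x2(y3-y1) + x3(y1-y2)| / 2
= |-18*(-11--20) + -16*(-20-14) + 15*(14--11)| / 2
= 378.5

378.5


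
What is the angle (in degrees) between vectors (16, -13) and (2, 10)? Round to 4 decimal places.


dot = 16*2 + -13*10 = -98
|u| = 20.6155, |v| = 10.198
cos(angle) = -0.4661
angle = 117.7839 degrees

117.7839 degrees


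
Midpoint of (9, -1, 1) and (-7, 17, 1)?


Midpoint = ((9+-7)/2, (-1+17)/2, (1+1)/2) = (1, 8, 1)

(1, 8, 1)


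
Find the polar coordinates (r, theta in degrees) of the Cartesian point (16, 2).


r = sqrt(16^2 + 2^2) = 16.1245
theta = atan2(2, 16) = 7.125 degrees

r = 16.1245, theta = 7.125 degrees


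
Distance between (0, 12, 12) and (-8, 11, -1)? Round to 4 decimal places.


d = sqrt((-8-0)^2 + (11-12)^2 + (-1-12)^2) = 15.2971

15.2971


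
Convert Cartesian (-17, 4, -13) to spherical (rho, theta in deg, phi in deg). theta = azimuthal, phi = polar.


rho = sqrt((-17)^2 + 4^2 + (-13)^2) = 21.7715
theta = atan2(4, -17) = 166.7595 deg
phi = acos(-13/21.7715) = 126.6632 deg

rho = 21.7715, theta = 166.7595 deg, phi = 126.6632 deg


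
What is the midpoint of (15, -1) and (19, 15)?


Midpoint = ((15+19)/2, (-1+15)/2) = (17, 7)

(17, 7)


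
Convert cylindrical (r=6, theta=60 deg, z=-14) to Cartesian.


x = 6 * cos(60) = 3
y = 6 * sin(60) = 5.1962
z = -14

(3, 5.1962, -14)


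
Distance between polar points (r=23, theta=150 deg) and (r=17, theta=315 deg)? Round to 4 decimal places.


d = sqrt(r1^2 + r2^2 - 2*r1*r2*cos(t2-t1))
d = sqrt(23^2 + 17^2 - 2*23*17*cos(315-150)) = 39.6655

39.6655


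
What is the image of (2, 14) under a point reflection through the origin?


Reflection through origin: (x, y) -> (-x, -y)
(2, 14) -> (-2, -14)

(-2, -14)


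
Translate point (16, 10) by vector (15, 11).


Translation: (x+dx, y+dy) = (16+15, 10+11) = (31, 21)

(31, 21)


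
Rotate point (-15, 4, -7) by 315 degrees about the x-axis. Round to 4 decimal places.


x' = -15
y' = 4*cos(315) - -7*sin(315) = -2.1213
z' = 4*sin(315) + -7*cos(315) = -7.7782

(-15, -2.1213, -7.7782)


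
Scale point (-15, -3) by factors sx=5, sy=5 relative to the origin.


Scaling: (x*sx, y*sy) = (-15*5, -3*5) = (-75, -15)

(-75, -15)


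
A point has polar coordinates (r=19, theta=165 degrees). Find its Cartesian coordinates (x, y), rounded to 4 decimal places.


x = 19 * cos(165) = -18.3526
y = 19 * sin(165) = 4.9176

(-18.3526, 4.9176)


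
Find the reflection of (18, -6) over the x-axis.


Reflection across x-axis: (x, y) -> (x, -y)
(18, -6) -> (18, 6)

(18, 6)


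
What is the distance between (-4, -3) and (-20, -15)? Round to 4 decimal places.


d = sqrt((-20--4)^2 + (-15--3)^2) = 20

20


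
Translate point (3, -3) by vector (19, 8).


Translation: (x+dx, y+dy) = (3+19, -3+8) = (22, 5)

(22, 5)


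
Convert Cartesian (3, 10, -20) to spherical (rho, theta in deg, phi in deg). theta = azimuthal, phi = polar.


rho = sqrt(3^2 + 10^2 + (-20)^2) = 22.561
theta = atan2(10, 3) = 73.3008 deg
phi = acos(-20/22.561) = 152.4348 deg

rho = 22.561, theta = 73.3008 deg, phi = 152.4348 deg


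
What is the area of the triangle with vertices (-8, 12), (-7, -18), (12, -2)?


Area = |x1(y2-y3) + x2(y3-y1) + x3(y1-y2)| / 2
= |-8*(-18--2) + -7*(-2-12) + 12*(12--18)| / 2
= 293

293


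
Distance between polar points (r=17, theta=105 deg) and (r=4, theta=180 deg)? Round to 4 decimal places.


d = sqrt(r1^2 + r2^2 - 2*r1*r2*cos(t2-t1))
d = sqrt(17^2 + 4^2 - 2*17*4*cos(180-105)) = 16.4256

16.4256


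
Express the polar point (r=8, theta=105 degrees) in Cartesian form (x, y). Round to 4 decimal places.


x = 8 * cos(105) = -2.0706
y = 8 * sin(105) = 7.7274

(-2.0706, 7.7274)


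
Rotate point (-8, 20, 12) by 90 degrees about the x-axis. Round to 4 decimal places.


x' = -8
y' = 20*cos(90) - 12*sin(90) = -12
z' = 20*sin(90) + 12*cos(90) = 20

(-8, -12, 20)


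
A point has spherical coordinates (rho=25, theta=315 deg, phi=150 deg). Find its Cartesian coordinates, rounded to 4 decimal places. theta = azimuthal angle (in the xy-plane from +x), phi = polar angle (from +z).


x = 25 * sin(150) * cos(315) = 8.8388
y = 25 * sin(150) * sin(315) = -8.8388
z = 25 * cos(150) = -21.6506

(8.8388, -8.8388, -21.6506)


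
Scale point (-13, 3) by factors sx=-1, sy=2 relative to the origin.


Scaling: (x*sx, y*sy) = (-13*-1, 3*2) = (13, 6)

(13, 6)


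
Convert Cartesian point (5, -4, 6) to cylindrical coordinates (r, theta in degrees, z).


r = sqrt(5^2 + (-4)^2) = 6.4031
theta = atan2(-4, 5) = 321.3402 deg
z = 6

r = 6.4031, theta = 321.3402 deg, z = 6


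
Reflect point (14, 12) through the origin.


Reflection through origin: (x, y) -> (-x, -y)
(14, 12) -> (-14, -12)

(-14, -12)


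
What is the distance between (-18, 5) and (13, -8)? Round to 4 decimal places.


d = sqrt((13--18)^2 + (-8-5)^2) = 33.6155

33.6155


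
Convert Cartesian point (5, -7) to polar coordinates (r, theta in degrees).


r = sqrt(5^2 + (-7)^2) = 8.6023
theta = atan2(-7, 5) = 305.5377 degrees

r = 8.6023, theta = 305.5377 degrees


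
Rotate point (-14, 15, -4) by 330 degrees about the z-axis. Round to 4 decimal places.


x' = -14*cos(330) - 15*sin(330) = -4.6244
y' = -14*sin(330) + 15*cos(330) = 19.9904
z' = -4

(-4.6244, 19.9904, -4)


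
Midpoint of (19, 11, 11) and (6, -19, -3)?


Midpoint = ((19+6)/2, (11+-19)/2, (11+-3)/2) = (12.5, -4, 4)

(12.5, -4, 4)


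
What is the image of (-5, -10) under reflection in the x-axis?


Reflection across x-axis: (x, y) -> (x, -y)
(-5, -10) -> (-5, 10)

(-5, 10)


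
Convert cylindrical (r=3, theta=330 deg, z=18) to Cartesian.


x = 3 * cos(330) = 2.5981
y = 3 * sin(330) = -1.5
z = 18

(2.5981, -1.5, 18)


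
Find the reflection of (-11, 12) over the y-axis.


Reflection across y-axis: (x, y) -> (-x, y)
(-11, 12) -> (11, 12)

(11, 12)


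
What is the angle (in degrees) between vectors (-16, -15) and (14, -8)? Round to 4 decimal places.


dot = -16*14 + -15*-8 = -104
|u| = 21.9317, |v| = 16.1245
cos(angle) = -0.2941
angle = 107.1027 degrees

107.1027 degrees


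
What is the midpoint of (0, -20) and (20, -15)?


Midpoint = ((0+20)/2, (-20+-15)/2) = (10, -17.5)

(10, -17.5)


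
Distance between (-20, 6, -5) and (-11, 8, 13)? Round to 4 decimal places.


d = sqrt((-11--20)^2 + (8-6)^2 + (13--5)^2) = 20.2237

20.2237


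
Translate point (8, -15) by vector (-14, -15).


Translation: (x+dx, y+dy) = (8+-14, -15+-15) = (-6, -30)

(-6, -30)


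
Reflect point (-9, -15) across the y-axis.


Reflection across y-axis: (x, y) -> (-x, y)
(-9, -15) -> (9, -15)

(9, -15)


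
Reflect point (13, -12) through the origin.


Reflection through origin: (x, y) -> (-x, -y)
(13, -12) -> (-13, 12)

(-13, 12)


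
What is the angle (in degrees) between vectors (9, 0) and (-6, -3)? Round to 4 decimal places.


dot = 9*-6 + 0*-3 = -54
|u| = 9, |v| = 6.7082
cos(angle) = -0.8944
angle = 153.4349 degrees

153.4349 degrees


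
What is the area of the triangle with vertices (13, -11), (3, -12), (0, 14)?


Area = |x1(y2-y3) + x2(y3-y1) + x3(y1-y2)| / 2
= |13*(-12-14) + 3*(14--11) + 0*(-11--12)| / 2
= 131.5

131.5


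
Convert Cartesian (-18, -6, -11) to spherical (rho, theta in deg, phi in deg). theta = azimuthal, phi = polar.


rho = sqrt((-18)^2 + (-6)^2 + (-11)^2) = 21.9317
theta = atan2(-6, -18) = 198.4349 deg
phi = acos(-11/21.9317) = 120.1031 deg

rho = 21.9317, theta = 198.4349 deg, phi = 120.1031 deg


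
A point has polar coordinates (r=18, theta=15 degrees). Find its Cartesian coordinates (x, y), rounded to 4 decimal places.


x = 18 * cos(15) = 17.3867
y = 18 * sin(15) = 4.6587

(17.3867, 4.6587)


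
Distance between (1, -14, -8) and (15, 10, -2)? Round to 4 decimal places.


d = sqrt((15-1)^2 + (10--14)^2 + (-2--8)^2) = 28.4253

28.4253


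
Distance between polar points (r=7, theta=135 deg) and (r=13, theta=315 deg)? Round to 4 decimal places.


d = sqrt(r1^2 + r2^2 - 2*r1*r2*cos(t2-t1))
d = sqrt(7^2 + 13^2 - 2*7*13*cos(315-135)) = 20

20


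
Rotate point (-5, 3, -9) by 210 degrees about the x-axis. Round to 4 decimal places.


x' = -5
y' = 3*cos(210) - -9*sin(210) = -7.0981
z' = 3*sin(210) + -9*cos(210) = 6.2942

(-5, -7.0981, 6.2942)


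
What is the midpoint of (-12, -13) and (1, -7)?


Midpoint = ((-12+1)/2, (-13+-7)/2) = (-5.5, -10)

(-5.5, -10)


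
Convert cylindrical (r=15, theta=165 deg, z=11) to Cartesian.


x = 15 * cos(165) = -14.4889
y = 15 * sin(165) = 3.8823
z = 11

(-14.4889, 3.8823, 11)


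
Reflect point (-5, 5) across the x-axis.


Reflection across x-axis: (x, y) -> (x, -y)
(-5, 5) -> (-5, -5)

(-5, -5)


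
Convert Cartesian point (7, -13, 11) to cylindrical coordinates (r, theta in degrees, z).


r = sqrt(7^2 + (-13)^2) = 14.7648
theta = atan2(-13, 7) = 298.3008 deg
z = 11

r = 14.7648, theta = 298.3008 deg, z = 11


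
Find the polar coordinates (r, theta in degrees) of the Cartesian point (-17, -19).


r = sqrt((-17)^2 + (-19)^2) = 25.4951
theta = atan2(-19, -17) = 228.1798 degrees

r = 25.4951, theta = 228.1798 degrees


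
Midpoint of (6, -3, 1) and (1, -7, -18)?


Midpoint = ((6+1)/2, (-3+-7)/2, (1+-18)/2) = (3.5, -5, -8.5)

(3.5, -5, -8.5)


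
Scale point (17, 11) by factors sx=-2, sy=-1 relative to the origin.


Scaling: (x*sx, y*sy) = (17*-2, 11*-1) = (-34, -11)

(-34, -11)


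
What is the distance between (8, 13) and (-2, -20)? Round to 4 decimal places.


d = sqrt((-2-8)^2 + (-20-13)^2) = 34.4819

34.4819


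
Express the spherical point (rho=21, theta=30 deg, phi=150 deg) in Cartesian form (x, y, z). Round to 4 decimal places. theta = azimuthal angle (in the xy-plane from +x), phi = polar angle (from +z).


x = 21 * sin(150) * cos(30) = 9.0933
y = 21 * sin(150) * sin(30) = 5.25
z = 21 * cos(150) = -18.1865

(9.0933, 5.25, -18.1865)


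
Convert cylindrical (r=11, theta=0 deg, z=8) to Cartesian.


x = 11 * cos(0) = 11
y = 11 * sin(0) = 0
z = 8

(11, 0, 8)


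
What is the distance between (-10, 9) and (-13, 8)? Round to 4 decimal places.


d = sqrt((-13--10)^2 + (8-9)^2) = 3.1623

3.1623


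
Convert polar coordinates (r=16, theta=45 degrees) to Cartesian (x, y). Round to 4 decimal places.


x = 16 * cos(45) = 11.3137
y = 16 * sin(45) = 11.3137

(11.3137, 11.3137)


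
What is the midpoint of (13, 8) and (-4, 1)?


Midpoint = ((13+-4)/2, (8+1)/2) = (4.5, 4.5)

(4.5, 4.5)


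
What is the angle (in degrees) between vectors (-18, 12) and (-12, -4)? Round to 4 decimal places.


dot = -18*-12 + 12*-4 = 168
|u| = 21.6333, |v| = 12.6491
cos(angle) = 0.6139
angle = 52.125 degrees

52.125 degrees


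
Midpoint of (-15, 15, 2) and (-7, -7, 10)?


Midpoint = ((-15+-7)/2, (15+-7)/2, (2+10)/2) = (-11, 4, 6)

(-11, 4, 6)


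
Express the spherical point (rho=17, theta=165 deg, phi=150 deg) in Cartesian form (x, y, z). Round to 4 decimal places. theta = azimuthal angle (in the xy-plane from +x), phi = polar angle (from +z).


x = 17 * sin(150) * cos(165) = -8.2104
y = 17 * sin(150) * sin(165) = 2.2
z = 17 * cos(150) = -14.7224

(-8.2104, 2.2, -14.7224)


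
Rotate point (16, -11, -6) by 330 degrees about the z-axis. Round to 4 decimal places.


x' = 16*cos(330) - -11*sin(330) = 8.3564
y' = 16*sin(330) + -11*cos(330) = -17.5263
z' = -6

(8.3564, -17.5263, -6)


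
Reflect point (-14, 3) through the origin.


Reflection through origin: (x, y) -> (-x, -y)
(-14, 3) -> (14, -3)

(14, -3)


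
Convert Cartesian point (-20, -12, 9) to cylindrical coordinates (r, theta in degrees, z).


r = sqrt((-20)^2 + (-12)^2) = 23.3238
theta = atan2(-12, -20) = 210.9638 deg
z = 9

r = 23.3238, theta = 210.9638 deg, z = 9


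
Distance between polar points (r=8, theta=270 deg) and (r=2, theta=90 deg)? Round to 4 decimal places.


d = sqrt(r1^2 + r2^2 - 2*r1*r2*cos(t2-t1))
d = sqrt(8^2 + 2^2 - 2*8*2*cos(90-270)) = 10

10


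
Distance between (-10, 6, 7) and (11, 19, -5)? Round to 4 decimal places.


d = sqrt((11--10)^2 + (19-6)^2 + (-5-7)^2) = 27.4591

27.4591


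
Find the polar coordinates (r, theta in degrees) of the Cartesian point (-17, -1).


r = sqrt((-17)^2 + (-1)^2) = 17.0294
theta = atan2(-1, -17) = 183.3665 degrees

r = 17.0294, theta = 183.3665 degrees


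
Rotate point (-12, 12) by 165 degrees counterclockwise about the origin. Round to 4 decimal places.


x' = -12*cos(165) - 12*sin(165) = 8.4853
y' = -12*sin(165) + 12*cos(165) = -14.6969

(8.4853, -14.6969)


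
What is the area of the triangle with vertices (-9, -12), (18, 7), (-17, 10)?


Area = |x1(y2-y3) + x2(y3-y1) + x3(y1-y2)| / 2
= |-9*(7-10) + 18*(10--12) + -17*(-12-7)| / 2
= 373

373


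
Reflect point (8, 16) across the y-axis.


Reflection across y-axis: (x, y) -> (-x, y)
(8, 16) -> (-8, 16)

(-8, 16)


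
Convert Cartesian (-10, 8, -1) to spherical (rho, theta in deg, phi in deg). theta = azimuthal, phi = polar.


rho = sqrt((-10)^2 + 8^2 + (-1)^2) = 12.8452
theta = atan2(8, -10) = 141.3402 deg
phi = acos(-1/12.8452) = 94.465 deg

rho = 12.8452, theta = 141.3402 deg, phi = 94.465 deg


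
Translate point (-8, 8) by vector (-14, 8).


Translation: (x+dx, y+dy) = (-8+-14, 8+8) = (-22, 16)

(-22, 16)


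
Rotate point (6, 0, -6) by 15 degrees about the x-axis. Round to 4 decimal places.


x' = 6
y' = 0*cos(15) - -6*sin(15) = 1.5529
z' = 0*sin(15) + -6*cos(15) = -5.7956

(6, 1.5529, -5.7956)


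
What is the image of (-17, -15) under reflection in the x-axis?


Reflection across x-axis: (x, y) -> (x, -y)
(-17, -15) -> (-17, 15)

(-17, 15)


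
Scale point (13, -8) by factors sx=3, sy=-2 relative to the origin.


Scaling: (x*sx, y*sy) = (13*3, -8*-2) = (39, 16)

(39, 16)


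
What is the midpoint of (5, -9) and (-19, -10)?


Midpoint = ((5+-19)/2, (-9+-10)/2) = (-7, -9.5)

(-7, -9.5)


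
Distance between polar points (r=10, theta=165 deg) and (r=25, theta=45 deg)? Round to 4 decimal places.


d = sqrt(r1^2 + r2^2 - 2*r1*r2*cos(t2-t1))
d = sqrt(10^2 + 25^2 - 2*10*25*cos(45-165)) = 31.225

31.225


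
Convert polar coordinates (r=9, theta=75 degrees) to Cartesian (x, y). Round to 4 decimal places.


x = 9 * cos(75) = 2.3294
y = 9 * sin(75) = 8.6933

(2.3294, 8.6933)


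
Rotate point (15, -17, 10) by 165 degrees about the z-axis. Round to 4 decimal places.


x' = 15*cos(165) - -17*sin(165) = -10.089
y' = 15*sin(165) + -17*cos(165) = 20.303
z' = 10

(-10.089, 20.303, 10)


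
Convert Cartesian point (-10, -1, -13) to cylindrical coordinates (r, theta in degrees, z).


r = sqrt((-10)^2 + (-1)^2) = 10.0499
theta = atan2(-1, -10) = 185.7106 deg
z = -13

r = 10.0499, theta = 185.7106 deg, z = -13


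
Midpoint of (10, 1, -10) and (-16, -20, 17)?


Midpoint = ((10+-16)/2, (1+-20)/2, (-10+17)/2) = (-3, -9.5, 3.5)

(-3, -9.5, 3.5)


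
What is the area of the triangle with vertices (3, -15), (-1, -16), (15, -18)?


Area = |x1(y2-y3) + x2(y3-y1) + x3(y1-y2)| / 2
= |3*(-16--18) + -1*(-18--15) + 15*(-15--16)| / 2
= 12

12


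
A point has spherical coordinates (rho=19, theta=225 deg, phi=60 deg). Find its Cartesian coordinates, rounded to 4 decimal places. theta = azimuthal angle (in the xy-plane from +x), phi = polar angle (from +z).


x = 19 * sin(60) * cos(225) = -11.6351
y = 19 * sin(60) * sin(225) = -11.6351
z = 19 * cos(60) = 9.5

(-11.6351, -11.6351, 9.5)


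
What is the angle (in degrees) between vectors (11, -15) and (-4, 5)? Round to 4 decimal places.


dot = 11*-4 + -15*5 = -119
|u| = 18.6011, |v| = 6.4031
cos(angle) = -0.9991
angle = 177.594 degrees

177.594 degrees


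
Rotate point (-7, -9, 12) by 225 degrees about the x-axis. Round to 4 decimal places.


x' = -7
y' = -9*cos(225) - 12*sin(225) = 14.8492
z' = -9*sin(225) + 12*cos(225) = -2.1213

(-7, 14.8492, -2.1213)


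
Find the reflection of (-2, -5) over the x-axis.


Reflection across x-axis: (x, y) -> (x, -y)
(-2, -5) -> (-2, 5)

(-2, 5)


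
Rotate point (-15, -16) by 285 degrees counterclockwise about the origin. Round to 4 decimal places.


x' = -15*cos(285) - -16*sin(285) = -19.3371
y' = -15*sin(285) + -16*cos(285) = 10.3478

(-19.3371, 10.3478)


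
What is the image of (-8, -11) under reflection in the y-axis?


Reflection across y-axis: (x, y) -> (-x, y)
(-8, -11) -> (8, -11)

(8, -11)


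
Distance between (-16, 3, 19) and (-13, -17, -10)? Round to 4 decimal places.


d = sqrt((-13--16)^2 + (-17-3)^2 + (-10-19)^2) = 35.3553

35.3553


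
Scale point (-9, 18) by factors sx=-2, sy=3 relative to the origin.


Scaling: (x*sx, y*sy) = (-9*-2, 18*3) = (18, 54)

(18, 54)


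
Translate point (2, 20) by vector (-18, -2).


Translation: (x+dx, y+dy) = (2+-18, 20+-2) = (-16, 18)

(-16, 18)


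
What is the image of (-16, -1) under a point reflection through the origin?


Reflection through origin: (x, y) -> (-x, -y)
(-16, -1) -> (16, 1)

(16, 1)


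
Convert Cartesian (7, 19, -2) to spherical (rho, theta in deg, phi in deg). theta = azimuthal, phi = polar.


rho = sqrt(7^2 + 19^2 + (-2)^2) = 20.347
theta = atan2(19, 7) = 69.7751 deg
phi = acos(-2/20.347) = 95.641 deg

rho = 20.347, theta = 69.7751 deg, phi = 95.641 deg


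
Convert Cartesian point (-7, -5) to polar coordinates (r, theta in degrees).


r = sqrt((-7)^2 + (-5)^2) = 8.6023
theta = atan2(-5, -7) = 215.5377 degrees

r = 8.6023, theta = 215.5377 degrees


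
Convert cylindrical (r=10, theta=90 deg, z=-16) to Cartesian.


x = 10 * cos(90) = 0
y = 10 * sin(90) = 10
z = -16

(0, 10, -16)


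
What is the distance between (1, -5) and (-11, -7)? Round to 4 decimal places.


d = sqrt((-11-1)^2 + (-7--5)^2) = 12.1655

12.1655


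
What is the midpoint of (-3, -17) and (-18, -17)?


Midpoint = ((-3+-18)/2, (-17+-17)/2) = (-10.5, -17)

(-10.5, -17)


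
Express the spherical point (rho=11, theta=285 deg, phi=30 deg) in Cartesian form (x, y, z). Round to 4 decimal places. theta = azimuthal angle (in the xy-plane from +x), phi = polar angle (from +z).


x = 11 * sin(30) * cos(285) = 1.4235
y = 11 * sin(30) * sin(285) = -5.3126
z = 11 * cos(30) = 9.5263

(1.4235, -5.3126, 9.5263)


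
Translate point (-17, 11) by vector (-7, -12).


Translation: (x+dx, y+dy) = (-17+-7, 11+-12) = (-24, -1)

(-24, -1)


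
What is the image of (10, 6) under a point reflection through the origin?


Reflection through origin: (x, y) -> (-x, -y)
(10, 6) -> (-10, -6)

(-10, -6)


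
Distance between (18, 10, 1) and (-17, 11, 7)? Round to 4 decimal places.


d = sqrt((-17-18)^2 + (11-10)^2 + (7-1)^2) = 35.5246

35.5246


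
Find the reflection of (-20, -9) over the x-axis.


Reflection across x-axis: (x, y) -> (x, -y)
(-20, -9) -> (-20, 9)

(-20, 9)


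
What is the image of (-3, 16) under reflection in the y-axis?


Reflection across y-axis: (x, y) -> (-x, y)
(-3, 16) -> (3, 16)

(3, 16)


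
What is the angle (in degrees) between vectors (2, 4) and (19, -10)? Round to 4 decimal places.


dot = 2*19 + 4*-10 = -2
|u| = 4.4721, |v| = 21.4709
cos(angle) = -0.0208
angle = 91.1935 degrees

91.1935 degrees


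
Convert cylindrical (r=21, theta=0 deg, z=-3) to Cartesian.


x = 21 * cos(0) = 21
y = 21 * sin(0) = 0
z = -3

(21, 0, -3)


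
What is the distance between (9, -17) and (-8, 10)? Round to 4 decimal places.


d = sqrt((-8-9)^2 + (10--17)^2) = 31.9061

31.9061


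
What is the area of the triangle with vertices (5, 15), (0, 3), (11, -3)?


Area = |x1(y2-y3) + x2(y3-y1) + x3(y1-y2)| / 2
= |5*(3--3) + 0*(-3-15) + 11*(15-3)| / 2
= 81

81


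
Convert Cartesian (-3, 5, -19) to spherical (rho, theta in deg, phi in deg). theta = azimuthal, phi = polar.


rho = sqrt((-3)^2 + 5^2 + (-19)^2) = 19.8746
theta = atan2(5, -3) = 120.9638 deg
phi = acos(-19/19.8746) = 162.9392 deg

rho = 19.8746, theta = 120.9638 deg, phi = 162.9392 deg


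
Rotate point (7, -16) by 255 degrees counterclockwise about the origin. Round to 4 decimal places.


x' = 7*cos(255) - -16*sin(255) = -17.2665
y' = 7*sin(255) + -16*cos(255) = -2.6204

(-17.2665, -2.6204)


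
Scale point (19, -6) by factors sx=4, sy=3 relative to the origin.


Scaling: (x*sx, y*sy) = (19*4, -6*3) = (76, -18)

(76, -18)


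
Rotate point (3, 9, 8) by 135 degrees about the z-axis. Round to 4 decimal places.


x' = 3*cos(135) - 9*sin(135) = -8.4853
y' = 3*sin(135) + 9*cos(135) = -4.2426
z' = 8

(-8.4853, -4.2426, 8)


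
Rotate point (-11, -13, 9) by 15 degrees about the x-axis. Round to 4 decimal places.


x' = -11
y' = -13*cos(15) - 9*sin(15) = -14.8864
z' = -13*sin(15) + 9*cos(15) = 5.3287

(-11, -14.8864, 5.3287)


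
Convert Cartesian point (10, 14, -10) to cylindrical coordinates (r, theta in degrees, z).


r = sqrt(10^2 + 14^2) = 17.2047
theta = atan2(14, 10) = 54.4623 deg
z = -10

r = 17.2047, theta = 54.4623 deg, z = -10


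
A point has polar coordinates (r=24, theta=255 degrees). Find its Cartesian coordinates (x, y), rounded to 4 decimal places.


x = 24 * cos(255) = -6.2117
y = 24 * sin(255) = -23.1822

(-6.2117, -23.1822)


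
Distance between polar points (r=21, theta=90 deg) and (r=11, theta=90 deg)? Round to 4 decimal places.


d = sqrt(r1^2 + r2^2 - 2*r1*r2*cos(t2-t1))
d = sqrt(21^2 + 11^2 - 2*21*11*cos(90-90)) = 10

10


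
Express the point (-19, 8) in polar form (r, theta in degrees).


r = sqrt((-19)^2 + 8^2) = 20.6155
theta = atan2(8, -19) = 157.1663 degrees

r = 20.6155, theta = 157.1663 degrees


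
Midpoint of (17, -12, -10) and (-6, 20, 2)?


Midpoint = ((17+-6)/2, (-12+20)/2, (-10+2)/2) = (5.5, 4, -4)

(5.5, 4, -4)


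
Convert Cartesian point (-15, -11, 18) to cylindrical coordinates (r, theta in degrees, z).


r = sqrt((-15)^2 + (-11)^2) = 18.6011
theta = atan2(-11, -15) = 216.2538 deg
z = 18

r = 18.6011, theta = 216.2538 deg, z = 18


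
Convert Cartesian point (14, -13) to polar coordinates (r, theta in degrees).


r = sqrt(14^2 + (-13)^2) = 19.105
theta = atan2(-13, 14) = 317.1211 degrees

r = 19.105, theta = 317.1211 degrees


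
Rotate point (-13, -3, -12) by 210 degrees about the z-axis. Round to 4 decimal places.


x' = -13*cos(210) - -3*sin(210) = 9.7583
y' = -13*sin(210) + -3*cos(210) = 9.0981
z' = -12

(9.7583, 9.0981, -12)


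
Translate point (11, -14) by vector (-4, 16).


Translation: (x+dx, y+dy) = (11+-4, -14+16) = (7, 2)

(7, 2)


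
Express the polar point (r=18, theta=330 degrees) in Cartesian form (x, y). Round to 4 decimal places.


x = 18 * cos(330) = 15.5885
y = 18 * sin(330) = -9

(15.5885, -9)


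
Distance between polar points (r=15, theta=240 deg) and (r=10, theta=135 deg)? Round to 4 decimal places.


d = sqrt(r1^2 + r2^2 - 2*r1*r2*cos(t2-t1))
d = sqrt(15^2 + 10^2 - 2*15*10*cos(135-240)) = 20.066

20.066


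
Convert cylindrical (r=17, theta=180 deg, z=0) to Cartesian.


x = 17 * cos(180) = -17
y = 17 * sin(180) = 0
z = 0

(-17, 0, 0)


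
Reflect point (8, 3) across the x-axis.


Reflection across x-axis: (x, y) -> (x, -y)
(8, 3) -> (8, -3)

(8, -3)


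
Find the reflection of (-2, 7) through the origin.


Reflection through origin: (x, y) -> (-x, -y)
(-2, 7) -> (2, -7)

(2, -7)


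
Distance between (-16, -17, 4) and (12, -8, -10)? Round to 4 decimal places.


d = sqrt((12--16)^2 + (-8--17)^2 + (-10-4)^2) = 32.573

32.573


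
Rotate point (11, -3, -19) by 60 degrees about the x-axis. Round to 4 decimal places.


x' = 11
y' = -3*cos(60) - -19*sin(60) = 14.9545
z' = -3*sin(60) + -19*cos(60) = -12.0981

(11, 14.9545, -12.0981)


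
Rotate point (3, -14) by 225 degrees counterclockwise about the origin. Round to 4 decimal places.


x' = 3*cos(225) - -14*sin(225) = -12.0208
y' = 3*sin(225) + -14*cos(225) = 7.7782

(-12.0208, 7.7782)


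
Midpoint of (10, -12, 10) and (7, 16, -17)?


Midpoint = ((10+7)/2, (-12+16)/2, (10+-17)/2) = (8.5, 2, -3.5)

(8.5, 2, -3.5)


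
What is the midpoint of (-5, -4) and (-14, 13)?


Midpoint = ((-5+-14)/2, (-4+13)/2) = (-9.5, 4.5)

(-9.5, 4.5)


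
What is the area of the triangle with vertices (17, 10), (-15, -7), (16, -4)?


Area = |x1(y2-y3) + x2(y3-y1) + x3(y1-y2)| / 2
= |17*(-7--4) + -15*(-4-10) + 16*(10--7)| / 2
= 215.5

215.5


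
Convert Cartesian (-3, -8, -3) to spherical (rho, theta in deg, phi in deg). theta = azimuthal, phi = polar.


rho = sqrt((-3)^2 + (-8)^2 + (-3)^2) = 9.0554
theta = atan2(-8, -3) = 249.444 deg
phi = acos(-3/9.0554) = 109.3474 deg

rho = 9.0554, theta = 249.444 deg, phi = 109.3474 deg


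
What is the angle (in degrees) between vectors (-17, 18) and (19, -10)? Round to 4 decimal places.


dot = -17*19 + 18*-10 = -503
|u| = 24.7588, |v| = 21.4709
cos(angle) = -0.9462
angle = 161.122 degrees

161.122 degrees


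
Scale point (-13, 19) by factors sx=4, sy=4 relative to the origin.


Scaling: (x*sx, y*sy) = (-13*4, 19*4) = (-52, 76)

(-52, 76)


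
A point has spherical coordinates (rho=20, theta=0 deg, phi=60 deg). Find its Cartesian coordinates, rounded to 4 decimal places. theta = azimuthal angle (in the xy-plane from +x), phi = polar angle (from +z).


x = 20 * sin(60) * cos(0) = 17.3205
y = 20 * sin(60) * sin(0) = 0
z = 20 * cos(60) = 10

(17.3205, 0, 10)


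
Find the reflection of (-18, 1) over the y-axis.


Reflection across y-axis: (x, y) -> (-x, y)
(-18, 1) -> (18, 1)

(18, 1)


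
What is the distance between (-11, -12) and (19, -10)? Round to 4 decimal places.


d = sqrt((19--11)^2 + (-10--12)^2) = 30.0666

30.0666


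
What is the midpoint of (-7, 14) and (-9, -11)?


Midpoint = ((-7+-9)/2, (14+-11)/2) = (-8, 1.5)

(-8, 1.5)


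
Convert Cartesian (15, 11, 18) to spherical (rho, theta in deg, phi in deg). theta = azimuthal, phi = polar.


rho = sqrt(15^2 + 11^2 + 18^2) = 25.8844
theta = atan2(11, 15) = 36.2538 deg
phi = acos(18/25.8844) = 45.9408 deg

rho = 25.8844, theta = 36.2538 deg, phi = 45.9408 deg


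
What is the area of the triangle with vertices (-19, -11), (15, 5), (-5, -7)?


Area = |x1(y2-y3) + x2(y3-y1) + x3(y1-y2)| / 2
= |-19*(5--7) + 15*(-7--11) + -5*(-11-5)| / 2
= 44

44


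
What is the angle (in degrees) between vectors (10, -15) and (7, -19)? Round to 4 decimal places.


dot = 10*7 + -15*-19 = 355
|u| = 18.0278, |v| = 20.2485
cos(angle) = 0.9725
angle = 13.4652 degrees

13.4652 degrees


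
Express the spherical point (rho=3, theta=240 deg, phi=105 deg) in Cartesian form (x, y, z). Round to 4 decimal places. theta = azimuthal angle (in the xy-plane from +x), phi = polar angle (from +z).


x = 3 * sin(105) * cos(240) = -1.4489
y = 3 * sin(105) * sin(240) = -2.5095
z = 3 * cos(105) = -0.7765

(-1.4489, -2.5095, -0.7765)


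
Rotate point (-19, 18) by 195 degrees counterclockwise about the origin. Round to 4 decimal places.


x' = -19*cos(195) - 18*sin(195) = 23.0113
y' = -19*sin(195) + 18*cos(195) = -12.4691

(23.0113, -12.4691)


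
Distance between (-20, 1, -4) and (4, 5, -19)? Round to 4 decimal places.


d = sqrt((4--20)^2 + (5-1)^2 + (-19--4)^2) = 28.5832

28.5832


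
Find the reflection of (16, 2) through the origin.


Reflection through origin: (x, y) -> (-x, -y)
(16, 2) -> (-16, -2)

(-16, -2)


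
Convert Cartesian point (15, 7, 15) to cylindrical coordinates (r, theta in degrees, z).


r = sqrt(15^2 + 7^2) = 16.5529
theta = atan2(7, 15) = 25.0169 deg
z = 15

r = 16.5529, theta = 25.0169 deg, z = 15


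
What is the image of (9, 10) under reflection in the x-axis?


Reflection across x-axis: (x, y) -> (x, -y)
(9, 10) -> (9, -10)

(9, -10)


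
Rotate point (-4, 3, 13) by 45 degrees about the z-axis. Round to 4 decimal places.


x' = -4*cos(45) - 3*sin(45) = -4.9497
y' = -4*sin(45) + 3*cos(45) = -0.7071
z' = 13

(-4.9497, -0.7071, 13)


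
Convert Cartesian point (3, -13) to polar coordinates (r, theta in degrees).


r = sqrt(3^2 + (-13)^2) = 13.3417
theta = atan2(-13, 3) = 282.9946 degrees

r = 13.3417, theta = 282.9946 degrees


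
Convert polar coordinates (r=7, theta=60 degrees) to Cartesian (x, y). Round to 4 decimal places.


x = 7 * cos(60) = 3.5
y = 7 * sin(60) = 6.0622

(3.5, 6.0622)


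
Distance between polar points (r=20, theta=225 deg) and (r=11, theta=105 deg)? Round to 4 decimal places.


d = sqrt(r1^2 + r2^2 - 2*r1*r2*cos(t2-t1))
d = sqrt(20^2 + 11^2 - 2*20*11*cos(105-225)) = 27.2213

27.2213


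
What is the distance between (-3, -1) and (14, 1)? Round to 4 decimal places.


d = sqrt((14--3)^2 + (1--1)^2) = 17.1172

17.1172


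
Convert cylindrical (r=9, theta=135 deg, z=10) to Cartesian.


x = 9 * cos(135) = -6.364
y = 9 * sin(135) = 6.364
z = 10

(-6.364, 6.364, 10)


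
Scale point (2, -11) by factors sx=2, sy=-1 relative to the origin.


Scaling: (x*sx, y*sy) = (2*2, -11*-1) = (4, 11)

(4, 11)


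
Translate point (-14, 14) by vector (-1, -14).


Translation: (x+dx, y+dy) = (-14+-1, 14+-14) = (-15, 0)

(-15, 0)


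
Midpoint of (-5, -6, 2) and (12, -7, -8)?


Midpoint = ((-5+12)/2, (-6+-7)/2, (2+-8)/2) = (3.5, -6.5, -3)

(3.5, -6.5, -3)


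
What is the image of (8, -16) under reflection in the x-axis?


Reflection across x-axis: (x, y) -> (x, -y)
(8, -16) -> (8, 16)

(8, 16)


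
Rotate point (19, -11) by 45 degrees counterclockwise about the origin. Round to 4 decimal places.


x' = 19*cos(45) - -11*sin(45) = 21.2132
y' = 19*sin(45) + -11*cos(45) = 5.6569

(21.2132, 5.6569)


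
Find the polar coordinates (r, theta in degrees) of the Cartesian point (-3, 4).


r = sqrt((-3)^2 + 4^2) = 5
theta = atan2(4, -3) = 126.8699 degrees

r = 5, theta = 126.8699 degrees


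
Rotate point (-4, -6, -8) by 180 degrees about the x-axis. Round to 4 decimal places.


x' = -4
y' = -6*cos(180) - -8*sin(180) = 6
z' = -6*sin(180) + -8*cos(180) = 8

(-4, 6, 8)


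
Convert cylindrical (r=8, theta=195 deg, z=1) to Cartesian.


x = 8 * cos(195) = -7.7274
y = 8 * sin(195) = -2.0706
z = 1

(-7.7274, -2.0706, 1)


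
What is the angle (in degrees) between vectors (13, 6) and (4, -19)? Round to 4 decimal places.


dot = 13*4 + 6*-19 = -62
|u| = 14.3178, |v| = 19.4165
cos(angle) = -0.223
angle = 102.8865 degrees

102.8865 degrees


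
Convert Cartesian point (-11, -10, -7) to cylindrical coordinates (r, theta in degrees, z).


r = sqrt((-11)^2 + (-10)^2) = 14.8661
theta = atan2(-10, -11) = 222.2737 deg
z = -7

r = 14.8661, theta = 222.2737 deg, z = -7


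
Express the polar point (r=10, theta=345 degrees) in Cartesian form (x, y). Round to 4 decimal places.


x = 10 * cos(345) = 9.6593
y = 10 * sin(345) = -2.5882

(9.6593, -2.5882)


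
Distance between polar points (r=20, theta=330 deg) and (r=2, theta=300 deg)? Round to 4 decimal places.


d = sqrt(r1^2 + r2^2 - 2*r1*r2*cos(t2-t1))
d = sqrt(20^2 + 2^2 - 2*20*2*cos(300-330)) = 18.2953

18.2953


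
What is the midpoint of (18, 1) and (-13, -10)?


Midpoint = ((18+-13)/2, (1+-10)/2) = (2.5, -4.5)

(2.5, -4.5)


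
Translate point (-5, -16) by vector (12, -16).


Translation: (x+dx, y+dy) = (-5+12, -16+-16) = (7, -32)

(7, -32)


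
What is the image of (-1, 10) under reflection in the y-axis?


Reflection across y-axis: (x, y) -> (-x, y)
(-1, 10) -> (1, 10)

(1, 10)


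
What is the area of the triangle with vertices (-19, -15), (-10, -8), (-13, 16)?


Area = |x1(y2-y3) + x2(y3-y1) + x3(y1-y2)| / 2
= |-19*(-8-16) + -10*(16--15) + -13*(-15--8)| / 2
= 118.5

118.5


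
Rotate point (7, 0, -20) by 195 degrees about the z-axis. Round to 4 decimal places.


x' = 7*cos(195) - 0*sin(195) = -6.7615
y' = 7*sin(195) + 0*cos(195) = -1.8117
z' = -20

(-6.7615, -1.8117, -20)


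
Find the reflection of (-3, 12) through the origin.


Reflection through origin: (x, y) -> (-x, -y)
(-3, 12) -> (3, -12)

(3, -12)


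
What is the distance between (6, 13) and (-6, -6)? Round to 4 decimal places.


d = sqrt((-6-6)^2 + (-6-13)^2) = 22.4722

22.4722


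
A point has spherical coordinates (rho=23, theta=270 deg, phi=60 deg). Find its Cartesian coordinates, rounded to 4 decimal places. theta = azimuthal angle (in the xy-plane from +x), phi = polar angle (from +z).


x = 23 * sin(60) * cos(270) = 0
y = 23 * sin(60) * sin(270) = -19.9186
z = 23 * cos(60) = 11.5

(0, -19.9186, 11.5)


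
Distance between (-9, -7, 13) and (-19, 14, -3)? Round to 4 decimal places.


d = sqrt((-19--9)^2 + (14--7)^2 + (-3-13)^2) = 28.2312

28.2312


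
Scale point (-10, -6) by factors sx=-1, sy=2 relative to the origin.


Scaling: (x*sx, y*sy) = (-10*-1, -6*2) = (10, -12)

(10, -12)


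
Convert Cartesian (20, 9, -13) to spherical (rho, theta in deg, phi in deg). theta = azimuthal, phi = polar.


rho = sqrt(20^2 + 9^2 + (-13)^2) = 25.4951
theta = atan2(9, 20) = 24.2277 deg
phi = acos(-13/25.4951) = 120.6573 deg

rho = 25.4951, theta = 24.2277 deg, phi = 120.6573 deg


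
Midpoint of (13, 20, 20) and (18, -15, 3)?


Midpoint = ((13+18)/2, (20+-15)/2, (20+3)/2) = (15.5, 2.5, 11.5)

(15.5, 2.5, 11.5)


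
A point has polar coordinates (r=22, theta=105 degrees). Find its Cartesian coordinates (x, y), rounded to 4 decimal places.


x = 22 * cos(105) = -5.694
y = 22 * sin(105) = 21.2504

(-5.694, 21.2504)


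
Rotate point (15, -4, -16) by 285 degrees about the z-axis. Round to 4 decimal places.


x' = 15*cos(285) - -4*sin(285) = 0.0186
y' = 15*sin(285) + -4*cos(285) = -15.5242
z' = -16

(0.0186, -15.5242, -16)


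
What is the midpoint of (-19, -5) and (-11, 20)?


Midpoint = ((-19+-11)/2, (-5+20)/2) = (-15, 7.5)

(-15, 7.5)


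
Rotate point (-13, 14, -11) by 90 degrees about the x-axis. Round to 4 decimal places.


x' = -13
y' = 14*cos(90) - -11*sin(90) = 11
z' = 14*sin(90) + -11*cos(90) = 14

(-13, 11, 14)


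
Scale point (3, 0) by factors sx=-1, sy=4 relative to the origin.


Scaling: (x*sx, y*sy) = (3*-1, 0*4) = (-3, 0)

(-3, 0)


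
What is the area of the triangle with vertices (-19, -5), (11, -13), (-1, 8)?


Area = |x1(y2-y3) + x2(y3-y1) + x3(y1-y2)| / 2
= |-19*(-13-8) + 11*(8--5) + -1*(-5--13)| / 2
= 267

267


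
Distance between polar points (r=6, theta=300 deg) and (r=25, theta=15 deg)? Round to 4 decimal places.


d = sqrt(r1^2 + r2^2 - 2*r1*r2*cos(t2-t1))
d = sqrt(6^2 + 25^2 - 2*6*25*cos(15-300)) = 24.1527

24.1527


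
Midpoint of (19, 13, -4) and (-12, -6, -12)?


Midpoint = ((19+-12)/2, (13+-6)/2, (-4+-12)/2) = (3.5, 3.5, -8)

(3.5, 3.5, -8)


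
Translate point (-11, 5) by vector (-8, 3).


Translation: (x+dx, y+dy) = (-11+-8, 5+3) = (-19, 8)

(-19, 8)


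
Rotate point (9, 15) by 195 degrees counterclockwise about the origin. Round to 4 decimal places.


x' = 9*cos(195) - 15*sin(195) = -4.811
y' = 9*sin(195) + 15*cos(195) = -16.8183

(-4.811, -16.8183)


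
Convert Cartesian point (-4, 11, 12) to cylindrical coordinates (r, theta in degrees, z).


r = sqrt((-4)^2 + 11^2) = 11.7047
theta = atan2(11, -4) = 109.9831 deg
z = 12

r = 11.7047, theta = 109.9831 deg, z = 12


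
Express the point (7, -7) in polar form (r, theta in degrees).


r = sqrt(7^2 + (-7)^2) = 9.8995
theta = atan2(-7, 7) = 315 degrees

r = 9.8995, theta = 315 degrees


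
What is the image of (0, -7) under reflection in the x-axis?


Reflection across x-axis: (x, y) -> (x, -y)
(0, -7) -> (0, 7)

(0, 7)


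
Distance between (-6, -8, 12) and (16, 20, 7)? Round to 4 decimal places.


d = sqrt((16--6)^2 + (20--8)^2 + (7-12)^2) = 35.9583

35.9583


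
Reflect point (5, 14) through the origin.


Reflection through origin: (x, y) -> (-x, -y)
(5, 14) -> (-5, -14)

(-5, -14)


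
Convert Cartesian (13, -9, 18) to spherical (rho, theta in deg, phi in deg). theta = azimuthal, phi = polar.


rho = sqrt(13^2 + (-9)^2 + 18^2) = 23.9583
theta = atan2(-9, 13) = 325.3048 deg
phi = acos(18/23.9583) = 41.2964 deg

rho = 23.9583, theta = 325.3048 deg, phi = 41.2964 deg


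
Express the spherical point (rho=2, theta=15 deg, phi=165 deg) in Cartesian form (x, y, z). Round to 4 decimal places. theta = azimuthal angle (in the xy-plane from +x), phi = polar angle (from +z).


x = 2 * sin(165) * cos(15) = 0.5
y = 2 * sin(165) * sin(15) = 0.134
z = 2 * cos(165) = -1.9319

(0.5, 0.134, -1.9319)


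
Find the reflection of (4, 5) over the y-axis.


Reflection across y-axis: (x, y) -> (-x, y)
(4, 5) -> (-4, 5)

(-4, 5)


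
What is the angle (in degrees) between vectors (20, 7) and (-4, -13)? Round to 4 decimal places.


dot = 20*-4 + 7*-13 = -171
|u| = 21.1896, |v| = 13.6015
cos(angle) = -0.5933
angle = 126.3928 degrees

126.3928 degrees


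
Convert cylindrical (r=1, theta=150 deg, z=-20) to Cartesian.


x = 1 * cos(150) = -0.866
y = 1 * sin(150) = 0.5
z = -20

(-0.866, 0.5, -20)


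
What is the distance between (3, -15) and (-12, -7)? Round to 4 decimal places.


d = sqrt((-12-3)^2 + (-7--15)^2) = 17

17


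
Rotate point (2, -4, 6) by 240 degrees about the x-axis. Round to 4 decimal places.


x' = 2
y' = -4*cos(240) - 6*sin(240) = 7.1962
z' = -4*sin(240) + 6*cos(240) = 0.4641

(2, 7.1962, 0.4641)


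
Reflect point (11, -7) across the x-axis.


Reflection across x-axis: (x, y) -> (x, -y)
(11, -7) -> (11, 7)

(11, 7)


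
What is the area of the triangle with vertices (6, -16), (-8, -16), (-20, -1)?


Area = |x1(y2-y3) + x2(y3-y1) + x3(y1-y2)| / 2
= |6*(-16--1) + -8*(-1--16) + -20*(-16--16)| / 2
= 105

105


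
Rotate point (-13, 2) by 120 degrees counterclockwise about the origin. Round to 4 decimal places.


x' = -13*cos(120) - 2*sin(120) = 4.7679
y' = -13*sin(120) + 2*cos(120) = -12.2583

(4.7679, -12.2583)


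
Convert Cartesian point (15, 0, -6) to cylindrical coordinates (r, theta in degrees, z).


r = sqrt(15^2 + 0^2) = 15
theta = atan2(0, 15) = 0 deg
z = -6

r = 15, theta = 0 deg, z = -6


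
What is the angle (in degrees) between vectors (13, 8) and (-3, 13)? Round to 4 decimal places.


dot = 13*-3 + 8*13 = 65
|u| = 15.2643, |v| = 13.3417
cos(angle) = 0.3192
angle = 71.3871 degrees

71.3871 degrees
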